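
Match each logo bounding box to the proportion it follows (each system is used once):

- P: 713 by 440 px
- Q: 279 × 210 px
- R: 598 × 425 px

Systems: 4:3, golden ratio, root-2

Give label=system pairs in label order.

P=golden ratio, Q=4:3, R=root-2

P = 713/440 ≈ 1.620 → golden ratio (1.618)
Q = 279/210 ≈ 1.329 → 4:3 (1.333)
R = 598/425 ≈ 1.407 → root-2 (1.414)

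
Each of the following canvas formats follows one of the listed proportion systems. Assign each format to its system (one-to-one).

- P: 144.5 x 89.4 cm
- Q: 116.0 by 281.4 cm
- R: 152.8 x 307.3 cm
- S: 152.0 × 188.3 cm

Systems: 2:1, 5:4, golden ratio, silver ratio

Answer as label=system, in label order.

P=golden ratio, Q=silver ratio, R=2:1, S=5:4

Ratios: P ≈ 1.616; Q ≈ 2.426; R ≈ 2.011; S ≈ 1.239.
Targets: 2:1 ≈ 2.000; 5:4 ≈ 1.250; golden ratio ≈ 1.618; silver ratio ≈ 2.414.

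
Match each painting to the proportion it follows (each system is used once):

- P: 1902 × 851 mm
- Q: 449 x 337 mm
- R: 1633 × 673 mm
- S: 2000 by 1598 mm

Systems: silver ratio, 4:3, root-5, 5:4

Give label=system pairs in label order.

P = 1902/851 ≈ 2.235 → root-5 (2.236)
Q = 449/337 ≈ 1.332 → 4:3 (1.333)
R = 1633/673 ≈ 2.426 → silver ratio (2.414)
S = 2000/1598 ≈ 1.252 → 5:4 (1.250)

P=root-5, Q=4:3, R=silver ratio, S=5:4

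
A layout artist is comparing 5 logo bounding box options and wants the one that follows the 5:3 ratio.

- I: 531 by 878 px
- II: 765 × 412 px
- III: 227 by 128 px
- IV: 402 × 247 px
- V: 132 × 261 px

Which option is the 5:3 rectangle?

I

Target 5:3 ≈ 1.667.
I: 1.653 (Δ0.014)  II: 1.857 (Δ0.190)  III: 1.773 (Δ0.106)  IV: 1.628 (Δ0.039)  V: 1.977 (Δ0.310)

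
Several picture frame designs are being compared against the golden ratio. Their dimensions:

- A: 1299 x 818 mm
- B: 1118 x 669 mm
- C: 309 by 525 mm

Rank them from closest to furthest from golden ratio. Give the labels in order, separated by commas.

A, B, C

A: 1299/818 ≈ 1.588 → |1.588 − 1.618| = 0.030
B: 1118/669 ≈ 1.671 → |1.671 − 1.618| = 0.053
C: 525/309 ≈ 1.699 → |1.699 − 1.618| = 0.081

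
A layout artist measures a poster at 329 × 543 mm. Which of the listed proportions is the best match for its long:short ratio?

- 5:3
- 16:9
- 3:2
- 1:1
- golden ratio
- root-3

5:3

Ratio = 543 / 329 ≈ 1.650.
Distances: 5:3 1.667 (Δ 0.017); 16:9 1.778 (Δ 0.128); 3:2 1.500 (Δ 0.150); 1:1 1.000 (Δ 0.650); golden ratio 1.618 (Δ 0.032); root-3 1.732 (Δ 0.082).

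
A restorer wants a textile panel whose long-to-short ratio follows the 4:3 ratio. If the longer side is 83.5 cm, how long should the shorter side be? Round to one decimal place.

62.6 cm

4:3 ≈ 1.33333.
Shorter side = 83.5 ÷ 1.33333 ≈ 62.625 → 62.6 cm.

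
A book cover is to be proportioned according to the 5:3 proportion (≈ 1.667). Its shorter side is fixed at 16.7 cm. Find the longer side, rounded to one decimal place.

5:3 ≈ 1.66667.
Longer side = 16.7 × 1.66667 ≈ 27.833 → 27.8 cm.

27.8 cm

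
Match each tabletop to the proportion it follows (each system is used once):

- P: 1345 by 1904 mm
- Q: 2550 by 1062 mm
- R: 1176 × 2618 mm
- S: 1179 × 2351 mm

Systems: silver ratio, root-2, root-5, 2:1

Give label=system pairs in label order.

Ratios: P ≈ 1.416; Q ≈ 2.401; R ≈ 2.226; S ≈ 1.994.
Targets: silver ratio ≈ 2.414; root-2 ≈ 1.414; root-5 ≈ 2.236; 2:1 ≈ 2.000.

P=root-2, Q=silver ratio, R=root-5, S=2:1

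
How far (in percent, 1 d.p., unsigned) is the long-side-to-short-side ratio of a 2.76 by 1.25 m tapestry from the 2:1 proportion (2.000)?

Ratio = 2.76 / 1.25 ≈ 2.2080.
Ideal 2:1 = 2.0000. |2.2080 − 2.0000| / 2.0000 ≈ 10.40% → 10.4%.

10.4%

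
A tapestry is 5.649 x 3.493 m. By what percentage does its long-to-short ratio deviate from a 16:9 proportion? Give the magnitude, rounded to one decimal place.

Ratio = 5.649 / 3.493 ≈ 1.6172.
Ideal 16:9 ≈ 1.7778. |1.6172 − 1.7778| / 1.7778 ≈ 9.03% → 9.0%.

9.0%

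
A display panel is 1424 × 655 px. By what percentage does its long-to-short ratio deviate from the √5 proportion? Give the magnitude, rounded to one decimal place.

Ratio = 1424 / 655 ≈ 2.1740.
Ideal root-5 ≈ 2.2361. |2.1740 − 2.2361| / 2.2361 ≈ 2.78% → 2.8%.

2.8%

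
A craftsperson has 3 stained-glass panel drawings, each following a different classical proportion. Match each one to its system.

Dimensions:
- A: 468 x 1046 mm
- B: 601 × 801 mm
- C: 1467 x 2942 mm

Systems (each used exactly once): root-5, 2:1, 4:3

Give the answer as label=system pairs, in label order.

A=root-5, B=4:3, C=2:1

A = 1046/468 ≈ 2.235 → root-5 (2.236)
B = 801/601 ≈ 1.333 → 4:3 (1.333)
C = 2942/1467 ≈ 2.005 → 2:1 (2.000)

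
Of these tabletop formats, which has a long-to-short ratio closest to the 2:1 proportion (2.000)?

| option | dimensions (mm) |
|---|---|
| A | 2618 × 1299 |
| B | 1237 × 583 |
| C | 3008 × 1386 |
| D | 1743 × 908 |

A

Ratios (long/short): A ≈ 2.015; B ≈ 2.122; C ≈ 2.170; D ≈ 1.920.
2:1 ≈ 2.000; option A is nearest (Δ 0.015).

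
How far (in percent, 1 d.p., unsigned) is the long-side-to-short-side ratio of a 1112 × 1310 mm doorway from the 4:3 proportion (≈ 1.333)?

Ratio = 1310 / 1112 ≈ 1.1781.
Ideal 4:3 ≈ 1.3333. |1.1781 − 1.3333| / 1.3333 ≈ 11.64% → 11.6%.

11.6%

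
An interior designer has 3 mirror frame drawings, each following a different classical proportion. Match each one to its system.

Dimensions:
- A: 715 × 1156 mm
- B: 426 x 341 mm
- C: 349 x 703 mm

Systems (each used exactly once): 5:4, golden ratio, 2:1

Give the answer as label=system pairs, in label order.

A=golden ratio, B=5:4, C=2:1

Ratios: A ≈ 1.617; B ≈ 1.249; C ≈ 2.014.
Targets: 5:4 ≈ 1.250; golden ratio ≈ 1.618; 2:1 ≈ 2.000.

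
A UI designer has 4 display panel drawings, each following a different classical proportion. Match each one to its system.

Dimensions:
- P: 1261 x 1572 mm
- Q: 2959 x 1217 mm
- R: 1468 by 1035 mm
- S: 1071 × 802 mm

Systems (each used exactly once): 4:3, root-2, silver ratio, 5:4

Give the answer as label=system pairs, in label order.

P=5:4, Q=silver ratio, R=root-2, S=4:3

P = 1572/1261 ≈ 1.247 → 5:4 (1.250)
Q = 2959/1217 ≈ 2.431 → silver ratio (2.414)
R = 1468/1035 ≈ 1.418 → root-2 (1.414)
S = 1071/802 ≈ 1.335 → 4:3 (1.333)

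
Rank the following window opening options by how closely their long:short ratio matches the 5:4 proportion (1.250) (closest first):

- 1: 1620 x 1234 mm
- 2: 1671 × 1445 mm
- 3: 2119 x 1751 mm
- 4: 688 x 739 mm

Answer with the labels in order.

3, 1, 2, 4

Ratios: 1 = 1620 / 1234 ≈ 1.313; 2 = 1671 / 1445 ≈ 1.156; 3 = 2119 / 1751 ≈ 1.210; 4 = 739 / 688 ≈ 1.074.
|Δ from 1.250|: 1 0.063; 2 0.094; 3 0.040; 4 0.176.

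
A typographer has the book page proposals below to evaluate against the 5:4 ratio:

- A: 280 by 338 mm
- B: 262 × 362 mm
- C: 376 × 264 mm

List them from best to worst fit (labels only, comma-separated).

A, B, C

Ratios: A = 338 / 280 ≈ 1.207; B = 362 / 262 ≈ 1.382; C = 376 / 264 ≈ 1.424.
|Δ from 1.250|: A 0.043; B 0.132; C 0.174.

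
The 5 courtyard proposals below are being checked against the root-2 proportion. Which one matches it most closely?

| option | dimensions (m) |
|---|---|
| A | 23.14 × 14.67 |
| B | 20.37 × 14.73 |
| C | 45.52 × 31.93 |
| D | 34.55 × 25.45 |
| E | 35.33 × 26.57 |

C

Ratios (long/short): A ≈ 1.577; B ≈ 1.383; C ≈ 1.426; D ≈ 1.358; E ≈ 1.330.
root-2 ≈ 1.414; option C is nearest (Δ 0.012).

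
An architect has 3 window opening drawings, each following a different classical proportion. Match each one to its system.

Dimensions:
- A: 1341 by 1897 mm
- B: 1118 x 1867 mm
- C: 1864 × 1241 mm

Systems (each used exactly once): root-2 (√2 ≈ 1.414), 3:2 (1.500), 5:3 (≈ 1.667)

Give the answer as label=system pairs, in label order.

A = 1897/1341 ≈ 1.415 → root-2 (1.414)
B = 1867/1118 ≈ 1.670 → 5:3 (1.667)
C = 1864/1241 ≈ 1.502 → 3:2 (1.500)

A=root-2, B=5:3, C=3:2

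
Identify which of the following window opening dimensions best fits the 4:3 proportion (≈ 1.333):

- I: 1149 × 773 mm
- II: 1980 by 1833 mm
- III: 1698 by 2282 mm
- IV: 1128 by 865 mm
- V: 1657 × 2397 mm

Target 4:3 ≈ 1.333.
I: 1.486 (Δ0.153)  II: 1.080 (Δ0.253)  III: 1.344 (Δ0.011)  IV: 1.304 (Δ0.029)  V: 1.447 (Δ0.114)

III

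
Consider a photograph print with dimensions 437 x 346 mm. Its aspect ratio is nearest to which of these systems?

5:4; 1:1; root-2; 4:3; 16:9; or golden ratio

437/346 ≈ 1.263. Nearest candidates are 5:4 (1.250, off by 0.013) and 4:3 (1.333, off by 0.070).

5:4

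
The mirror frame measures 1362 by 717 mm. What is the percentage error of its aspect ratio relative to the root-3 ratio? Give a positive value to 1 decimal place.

9.7%

Ratio = 1362 / 717 ≈ 1.8996.
Ideal root-3 ≈ 1.7321. |1.8996 − 1.7321| / 1.7321 ≈ 9.67% → 9.7%.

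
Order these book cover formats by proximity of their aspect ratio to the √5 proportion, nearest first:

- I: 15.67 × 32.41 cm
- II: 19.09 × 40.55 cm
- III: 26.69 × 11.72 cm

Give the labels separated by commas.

III, II, I

Ratios: I = 32.41 / 15.67 ≈ 2.068; II = 40.55 / 19.09 ≈ 2.124; III = 26.69 / 11.72 ≈ 2.277.
|Δ from 2.236|: I 0.168; II 0.112; III 0.041.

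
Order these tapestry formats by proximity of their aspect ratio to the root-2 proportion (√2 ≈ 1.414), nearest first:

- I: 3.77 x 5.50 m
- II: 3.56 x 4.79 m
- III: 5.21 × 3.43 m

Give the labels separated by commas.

Ratios: I = 5.50 / 3.77 ≈ 1.459; II = 4.79 / 3.56 ≈ 1.346; III = 5.21 / 3.43 ≈ 1.519.
|Δ from 1.414|: I 0.045; II 0.068; III 0.105.

I, II, III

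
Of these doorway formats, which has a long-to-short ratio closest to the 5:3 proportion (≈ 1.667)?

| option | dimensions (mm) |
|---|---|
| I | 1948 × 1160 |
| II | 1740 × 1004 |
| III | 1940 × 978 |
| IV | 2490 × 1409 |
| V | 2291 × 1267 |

Target 5:3 ≈ 1.667.
I: 1.679 (Δ0.012)  II: 1.733 (Δ0.066)  III: 1.984 (Δ0.317)  IV: 1.767 (Δ0.100)  V: 1.808 (Δ0.141)

I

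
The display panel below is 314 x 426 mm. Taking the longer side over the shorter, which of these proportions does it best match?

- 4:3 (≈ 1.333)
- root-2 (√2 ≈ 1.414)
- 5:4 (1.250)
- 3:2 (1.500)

4:3

426/314 ≈ 1.357. Nearest candidates are 4:3 (1.333, off by 0.024) and root-2 (1.414, off by 0.057).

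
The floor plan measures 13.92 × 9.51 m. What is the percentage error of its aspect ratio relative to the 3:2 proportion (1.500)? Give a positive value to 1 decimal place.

Ratio = 13.92 / 9.51 ≈ 1.4637.
Ideal 3:2 = 1.5000. |1.4637 − 1.5000| / 1.5000 ≈ 2.42% → 2.4%.

2.4%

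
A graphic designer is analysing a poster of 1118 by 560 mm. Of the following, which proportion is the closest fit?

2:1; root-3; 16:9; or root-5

2:1

Ratio = 1118 / 560 ≈ 1.996.
Distances: 2:1 2.000 (Δ 0.004); root-3 1.732 (Δ 0.264); 16:9 1.778 (Δ 0.218); root-5 2.236 (Δ 0.240).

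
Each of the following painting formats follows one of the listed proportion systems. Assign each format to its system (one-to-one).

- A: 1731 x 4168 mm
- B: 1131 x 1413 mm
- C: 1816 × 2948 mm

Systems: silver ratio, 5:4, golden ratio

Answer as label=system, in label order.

A = 4168/1731 ≈ 2.408 → silver ratio (2.414)
B = 1413/1131 ≈ 1.249 → 5:4 (1.250)
C = 2948/1816 ≈ 1.623 → golden ratio (1.618)

A=silver ratio, B=5:4, C=golden ratio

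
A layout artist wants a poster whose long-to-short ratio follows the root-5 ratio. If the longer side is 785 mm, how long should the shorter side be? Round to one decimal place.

root-5 ≈ 2.23607.
Shorter side = 785 ÷ 2.23607 ≈ 351.062 → 351.1 mm.

351.1 mm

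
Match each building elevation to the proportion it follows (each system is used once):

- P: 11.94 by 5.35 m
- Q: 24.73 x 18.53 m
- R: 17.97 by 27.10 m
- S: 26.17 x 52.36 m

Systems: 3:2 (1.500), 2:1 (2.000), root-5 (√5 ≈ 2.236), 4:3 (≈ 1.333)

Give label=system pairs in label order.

P=root-5, Q=4:3, R=3:2, S=2:1

Ratios: P ≈ 2.232; Q ≈ 1.335; R ≈ 1.508; S ≈ 2.001.
Targets: 3:2 ≈ 1.500; 2:1 ≈ 2.000; root-5 ≈ 2.236; 4:3 ≈ 1.333.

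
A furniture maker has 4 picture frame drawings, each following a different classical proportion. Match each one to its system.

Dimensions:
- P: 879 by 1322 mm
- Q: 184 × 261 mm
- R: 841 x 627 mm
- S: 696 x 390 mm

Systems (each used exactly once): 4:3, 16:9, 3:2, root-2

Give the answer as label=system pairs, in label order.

Ratios: P ≈ 1.504; Q ≈ 1.418; R ≈ 1.341; S ≈ 1.785.
Targets: 4:3 ≈ 1.333; 16:9 ≈ 1.778; 3:2 ≈ 1.500; root-2 ≈ 1.414.

P=3:2, Q=root-2, R=4:3, S=16:9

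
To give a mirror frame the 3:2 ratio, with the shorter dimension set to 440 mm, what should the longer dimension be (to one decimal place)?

660.0 mm

3:2 = 1.50000.
Longer side = 440 × 1.50000 ≈ 660.000 → 660.0 mm.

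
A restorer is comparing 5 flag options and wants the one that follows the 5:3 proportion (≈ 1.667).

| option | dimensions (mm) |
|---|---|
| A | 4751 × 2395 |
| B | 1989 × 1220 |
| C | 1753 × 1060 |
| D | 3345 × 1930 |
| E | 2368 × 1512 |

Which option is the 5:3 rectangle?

C

Target 5:3 ≈ 1.667.
A: 1.984 (Δ0.317)  B: 1.630 (Δ0.037)  C: 1.654 (Δ0.013)  D: 1.733 (Δ0.066)  E: 1.566 (Δ0.101)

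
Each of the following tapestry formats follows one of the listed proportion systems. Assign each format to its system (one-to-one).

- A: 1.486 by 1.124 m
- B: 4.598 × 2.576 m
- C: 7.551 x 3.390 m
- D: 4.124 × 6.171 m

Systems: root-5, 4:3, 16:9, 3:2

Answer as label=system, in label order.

A = 1.486/1.124 ≈ 1.322 → 4:3 (1.333)
B = 4.598/2.576 ≈ 1.785 → 16:9 (1.778)
C = 7.551/3.390 ≈ 2.227 → root-5 (2.236)
D = 6.171/4.124 ≈ 1.496 → 3:2 (1.500)

A=4:3, B=16:9, C=root-5, D=3:2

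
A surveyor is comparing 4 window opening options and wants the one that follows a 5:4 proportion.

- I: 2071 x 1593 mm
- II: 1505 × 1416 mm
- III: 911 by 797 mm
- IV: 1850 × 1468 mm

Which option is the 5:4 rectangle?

IV

Ratios (long/short): I ≈ 1.300; II ≈ 1.063; III ≈ 1.143; IV ≈ 1.260.
5:4 ≈ 1.250; option IV is nearest (Δ 0.010).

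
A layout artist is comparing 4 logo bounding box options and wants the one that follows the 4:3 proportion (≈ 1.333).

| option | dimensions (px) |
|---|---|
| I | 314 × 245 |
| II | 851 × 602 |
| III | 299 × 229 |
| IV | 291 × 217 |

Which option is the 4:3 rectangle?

IV

Ratios (long/short): I ≈ 1.282; II ≈ 1.414; III ≈ 1.306; IV ≈ 1.341.
4:3 ≈ 1.333; option IV is nearest (Δ 0.008).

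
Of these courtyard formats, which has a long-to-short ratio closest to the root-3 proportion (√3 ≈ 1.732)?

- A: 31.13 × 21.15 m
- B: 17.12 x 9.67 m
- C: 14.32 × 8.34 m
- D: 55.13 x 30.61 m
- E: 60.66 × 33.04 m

Target root-3 ≈ 1.732.
A: 1.472 (Δ0.260)  B: 1.770 (Δ0.038)  C: 1.717 (Δ0.015)  D: 1.801 (Δ0.069)  E: 1.836 (Δ0.104)

C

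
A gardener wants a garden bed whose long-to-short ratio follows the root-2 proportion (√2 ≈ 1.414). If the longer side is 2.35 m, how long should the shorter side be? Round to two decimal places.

root-2 ≈ 1.41421.
Shorter side = 2.35 ÷ 1.41421 ≈ 1.6617 → 1.66 m.

1.66 m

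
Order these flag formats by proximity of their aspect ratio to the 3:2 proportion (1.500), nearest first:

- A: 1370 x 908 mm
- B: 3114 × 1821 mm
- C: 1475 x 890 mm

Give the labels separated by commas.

A, C, B

A: 1370/908 ≈ 1.509 → |1.509 − 1.500| = 0.009
B: 3114/1821 ≈ 1.710 → |1.710 − 1.500| = 0.210
C: 1475/890 ≈ 1.657 → |1.657 − 1.500| = 0.157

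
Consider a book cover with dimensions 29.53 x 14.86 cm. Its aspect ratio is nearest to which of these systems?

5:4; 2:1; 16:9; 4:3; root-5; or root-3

2:1

29.53/14.86 ≈ 1.987. Nearest candidates are 2:1 (2.000, off by 0.013) and 16:9 (1.778, off by 0.209).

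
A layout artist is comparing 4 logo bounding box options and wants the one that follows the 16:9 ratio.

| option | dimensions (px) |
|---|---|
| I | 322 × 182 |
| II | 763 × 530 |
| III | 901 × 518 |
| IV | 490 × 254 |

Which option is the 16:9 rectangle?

I

Target 16:9 ≈ 1.778.
I: 1.769 (Δ0.009)  II: 1.440 (Δ0.338)  III: 1.739 (Δ0.039)  IV: 1.929 (Δ0.151)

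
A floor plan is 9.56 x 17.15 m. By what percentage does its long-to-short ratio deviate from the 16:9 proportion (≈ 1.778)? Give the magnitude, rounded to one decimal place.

0.9%

Ratio = 17.15 / 9.56 ≈ 1.7939.
Ideal 16:9 ≈ 1.7778. |1.7939 − 1.7778| / 1.7778 ≈ 0.91% → 0.9%.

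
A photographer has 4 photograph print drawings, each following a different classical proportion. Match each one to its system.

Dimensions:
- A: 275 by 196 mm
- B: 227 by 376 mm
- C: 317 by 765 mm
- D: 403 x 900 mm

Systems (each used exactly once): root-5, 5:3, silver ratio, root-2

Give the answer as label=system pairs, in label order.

A=root-2, B=5:3, C=silver ratio, D=root-5

A = 275/196 ≈ 1.403 → root-2 (1.414)
B = 376/227 ≈ 1.656 → 5:3 (1.667)
C = 765/317 ≈ 2.413 → silver ratio (2.414)
D = 900/403 ≈ 2.233 → root-5 (2.236)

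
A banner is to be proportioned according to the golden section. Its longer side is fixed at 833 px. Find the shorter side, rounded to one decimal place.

514.8 px

golden ratio ≈ 1.61803.
Shorter side = 833 ÷ 1.61803 ≈ 514.824 → 514.8 px.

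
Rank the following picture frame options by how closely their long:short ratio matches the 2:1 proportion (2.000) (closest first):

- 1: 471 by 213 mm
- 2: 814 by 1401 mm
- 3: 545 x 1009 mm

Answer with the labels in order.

1: 471/213 ≈ 2.211 → |2.211 − 2.000| = 0.211
2: 1401/814 ≈ 1.721 → |1.721 − 2.000| = 0.279
3: 1009/545 ≈ 1.851 → |1.851 − 2.000| = 0.149

3, 1, 2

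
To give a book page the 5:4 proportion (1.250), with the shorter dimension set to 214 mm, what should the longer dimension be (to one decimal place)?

5:4 = 1.25000.
Longer side = 214 × 1.25000 ≈ 267.500 → 267.5 mm.

267.5 mm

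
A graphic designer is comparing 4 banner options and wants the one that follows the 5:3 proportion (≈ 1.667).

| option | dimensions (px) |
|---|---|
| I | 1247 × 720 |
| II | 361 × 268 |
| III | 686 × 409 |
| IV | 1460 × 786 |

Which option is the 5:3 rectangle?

III

Ratios (long/short): I ≈ 1.732; II ≈ 1.347; III ≈ 1.677; IV ≈ 1.858.
5:3 ≈ 1.667; option III is nearest (Δ 0.010).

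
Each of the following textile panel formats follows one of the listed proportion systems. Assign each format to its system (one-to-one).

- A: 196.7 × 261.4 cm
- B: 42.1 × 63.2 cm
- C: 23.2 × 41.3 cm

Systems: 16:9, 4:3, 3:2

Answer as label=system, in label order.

Ratios: A ≈ 1.329; B ≈ 1.501; C ≈ 1.780.
Targets: 16:9 ≈ 1.778; 4:3 ≈ 1.333; 3:2 ≈ 1.500.

A=4:3, B=3:2, C=16:9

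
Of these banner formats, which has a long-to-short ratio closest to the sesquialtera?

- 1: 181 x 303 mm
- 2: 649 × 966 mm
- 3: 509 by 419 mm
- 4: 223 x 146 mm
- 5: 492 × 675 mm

Target 3:2 ≈ 1.500.
1: 1.674 (Δ0.174)  2: 1.488 (Δ0.012)  3: 1.215 (Δ0.285)  4: 1.527 (Δ0.027)  5: 1.372 (Δ0.128)

2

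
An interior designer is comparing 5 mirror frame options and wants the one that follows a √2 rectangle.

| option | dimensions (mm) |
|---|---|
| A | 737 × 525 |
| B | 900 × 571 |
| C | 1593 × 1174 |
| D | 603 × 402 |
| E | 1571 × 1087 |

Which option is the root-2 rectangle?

A

Target root-2 ≈ 1.414.
A: 1.404 (Δ0.010)  B: 1.576 (Δ0.162)  C: 1.357 (Δ0.057)  D: 1.500 (Δ0.086)  E: 1.445 (Δ0.031)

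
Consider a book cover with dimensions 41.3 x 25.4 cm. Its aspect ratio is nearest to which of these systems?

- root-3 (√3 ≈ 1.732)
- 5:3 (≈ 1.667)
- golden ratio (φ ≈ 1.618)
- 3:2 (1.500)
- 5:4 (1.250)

Ratio = 41.3 / 25.4 ≈ 1.626.
Distances: root-3 1.732 (Δ 0.106); 5:3 1.667 (Δ 0.041); golden ratio 1.618 (Δ 0.008); 3:2 1.500 (Δ 0.126); 5:4 1.250 (Δ 0.376).

golden ratio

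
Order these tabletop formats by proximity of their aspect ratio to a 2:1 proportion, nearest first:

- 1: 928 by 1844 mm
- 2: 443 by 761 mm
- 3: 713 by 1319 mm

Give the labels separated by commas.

1, 3, 2

Ratios: 1 = 1844 / 928 ≈ 1.987; 2 = 761 / 443 ≈ 1.718; 3 = 1319 / 713 ≈ 1.850.
|Δ from 2.000|: 1 0.013; 2 0.282; 3 0.150.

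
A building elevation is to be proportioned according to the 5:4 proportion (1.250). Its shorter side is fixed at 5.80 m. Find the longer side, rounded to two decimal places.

5:4 = 1.25000.
Longer side = 5.80 × 1.25000 ≈ 7.2500 → 7.25 m.

7.25 m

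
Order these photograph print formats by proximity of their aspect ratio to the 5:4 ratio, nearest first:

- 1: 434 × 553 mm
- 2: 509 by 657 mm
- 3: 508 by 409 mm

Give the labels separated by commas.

Ratios: 1 = 553 / 434 ≈ 1.274; 2 = 657 / 509 ≈ 1.291; 3 = 508 / 409 ≈ 1.242.
|Δ from 1.250|: 1 0.024; 2 0.041; 3 0.008.

3, 1, 2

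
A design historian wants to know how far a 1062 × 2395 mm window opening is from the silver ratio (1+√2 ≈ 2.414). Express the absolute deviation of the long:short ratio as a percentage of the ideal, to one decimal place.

6.6%

Ratio = 2395 / 1062 ≈ 2.2552.
Ideal silver ratio ≈ 2.4142. |2.2552 − 2.4142| / 2.4142 ≈ 6.59% → 6.6%.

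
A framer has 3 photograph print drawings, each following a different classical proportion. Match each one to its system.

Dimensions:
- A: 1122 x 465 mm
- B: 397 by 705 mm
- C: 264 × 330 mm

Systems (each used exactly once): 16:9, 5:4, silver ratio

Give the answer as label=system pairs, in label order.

A=silver ratio, B=16:9, C=5:4

A = 1122/465 ≈ 2.413 → silver ratio (2.414)
B = 705/397 ≈ 1.776 → 16:9 (1.778)
C = 330/264 ≈ 1.250 → 5:4 (1.250)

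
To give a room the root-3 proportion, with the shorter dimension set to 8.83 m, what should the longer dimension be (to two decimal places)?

15.29 m

root-3 ≈ 1.73205.
Longer side = 8.83 × 1.73205 ≈ 15.2940 → 15.29 m.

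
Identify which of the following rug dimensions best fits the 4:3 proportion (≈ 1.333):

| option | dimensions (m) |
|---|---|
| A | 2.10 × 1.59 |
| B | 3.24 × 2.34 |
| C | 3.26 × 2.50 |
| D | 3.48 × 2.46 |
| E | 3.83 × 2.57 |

A

Ratios (long/short): A ≈ 1.321; B ≈ 1.385; C ≈ 1.304; D ≈ 1.415; E ≈ 1.490.
4:3 ≈ 1.333; option A is nearest (Δ 0.012).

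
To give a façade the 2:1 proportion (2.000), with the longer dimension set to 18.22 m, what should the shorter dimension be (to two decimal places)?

9.11 m

2:1 = 2.00000.
Shorter side = 18.22 ÷ 2.00000 ≈ 9.1100 → 9.11 m.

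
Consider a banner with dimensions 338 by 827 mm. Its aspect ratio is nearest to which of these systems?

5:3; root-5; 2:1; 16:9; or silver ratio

827/338 ≈ 2.447. Nearest candidates are silver ratio (2.414, off by 0.033) and root-5 (2.236, off by 0.211).

silver ratio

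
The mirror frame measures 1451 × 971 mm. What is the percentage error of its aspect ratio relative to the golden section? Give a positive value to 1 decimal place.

Ratio = 1451 / 971 ≈ 1.4943.
Ideal golden ratio ≈ 1.6180. |1.4943 − 1.6180| / 1.6180 ≈ 7.65% → 7.6%.

7.6%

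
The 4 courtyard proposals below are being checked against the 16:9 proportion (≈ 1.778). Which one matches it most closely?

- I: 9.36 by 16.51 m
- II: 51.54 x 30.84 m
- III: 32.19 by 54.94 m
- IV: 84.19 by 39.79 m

Target 16:9 ≈ 1.778.
I: 1.764 (Δ0.014)  II: 1.671 (Δ0.107)  III: 1.707 (Δ0.071)  IV: 2.116 (Δ0.338)

I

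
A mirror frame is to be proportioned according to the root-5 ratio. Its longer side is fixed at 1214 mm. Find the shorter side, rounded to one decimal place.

542.9 mm

root-5 ≈ 2.23607.
Shorter side = 1214 ÷ 2.23607 ≈ 542.917 → 542.9 mm.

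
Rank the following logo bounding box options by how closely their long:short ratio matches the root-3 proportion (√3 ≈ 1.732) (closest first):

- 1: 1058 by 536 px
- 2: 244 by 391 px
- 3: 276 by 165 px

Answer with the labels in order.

1: 1058/536 ≈ 1.974 → |1.974 − 1.732| = 0.242
2: 391/244 ≈ 1.602 → |1.602 − 1.732| = 0.130
3: 276/165 ≈ 1.673 → |1.673 − 1.732| = 0.059

3, 2, 1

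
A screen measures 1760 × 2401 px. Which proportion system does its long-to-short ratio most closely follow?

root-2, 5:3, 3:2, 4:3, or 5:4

4:3

Ratio = 2401 / 1760 ≈ 1.364.
Distances: root-2 1.414 (Δ 0.050); 5:3 1.667 (Δ 0.303); 3:2 1.500 (Δ 0.136); 4:3 1.333 (Δ 0.031); 5:4 1.250 (Δ 0.114).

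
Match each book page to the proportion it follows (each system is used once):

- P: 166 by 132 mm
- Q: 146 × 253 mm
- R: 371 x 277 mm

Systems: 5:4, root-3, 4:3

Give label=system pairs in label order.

P=5:4, Q=root-3, R=4:3

P = 166/132 ≈ 1.258 → 5:4 (1.250)
Q = 253/146 ≈ 1.733 → root-3 (1.732)
R = 371/277 ≈ 1.339 → 4:3 (1.333)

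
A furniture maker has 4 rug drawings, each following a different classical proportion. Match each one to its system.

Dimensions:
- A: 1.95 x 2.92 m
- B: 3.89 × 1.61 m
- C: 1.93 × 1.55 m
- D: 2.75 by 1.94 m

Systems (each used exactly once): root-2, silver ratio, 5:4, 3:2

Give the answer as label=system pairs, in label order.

A=3:2, B=silver ratio, C=5:4, D=root-2

A = 2.92/1.95 ≈ 1.497 → 3:2 (1.500)
B = 3.89/1.61 ≈ 2.416 → silver ratio (2.414)
C = 1.93/1.55 ≈ 1.245 → 5:4 (1.250)
D = 2.75/1.94 ≈ 1.418 → root-2 (1.414)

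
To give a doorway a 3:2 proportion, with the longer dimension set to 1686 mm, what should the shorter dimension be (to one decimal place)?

1124.0 mm

3:2 = 1.50000.
Shorter side = 1686 ÷ 1.50000 ≈ 1124.000 → 1124.0 mm.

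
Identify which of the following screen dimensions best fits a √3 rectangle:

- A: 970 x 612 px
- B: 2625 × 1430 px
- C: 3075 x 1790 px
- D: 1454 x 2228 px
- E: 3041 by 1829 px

Target root-3 ≈ 1.732.
A: 1.585 (Δ0.147)  B: 1.836 (Δ0.104)  C: 1.718 (Δ0.014)  D: 1.532 (Δ0.200)  E: 1.663 (Δ0.069)

C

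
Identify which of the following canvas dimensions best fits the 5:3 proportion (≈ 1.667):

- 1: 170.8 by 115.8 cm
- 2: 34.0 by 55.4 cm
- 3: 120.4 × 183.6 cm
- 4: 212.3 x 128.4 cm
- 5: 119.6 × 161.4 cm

Target 5:3 ≈ 1.667.
1: 1.475 (Δ0.192)  2: 1.629 (Δ0.038)  3: 1.525 (Δ0.142)  4: 1.653 (Δ0.014)  5: 1.349 (Δ0.318)

4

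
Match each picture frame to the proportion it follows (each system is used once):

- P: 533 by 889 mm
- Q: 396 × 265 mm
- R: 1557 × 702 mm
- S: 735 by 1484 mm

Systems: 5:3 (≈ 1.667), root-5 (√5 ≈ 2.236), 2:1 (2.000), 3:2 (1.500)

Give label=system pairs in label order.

P=5:3, Q=3:2, R=root-5, S=2:1

P = 889/533 ≈ 1.668 → 5:3 (1.667)
Q = 396/265 ≈ 1.494 → 3:2 (1.500)
R = 1557/702 ≈ 2.218 → root-5 (2.236)
S = 1484/735 ≈ 2.019 → 2:1 (2.000)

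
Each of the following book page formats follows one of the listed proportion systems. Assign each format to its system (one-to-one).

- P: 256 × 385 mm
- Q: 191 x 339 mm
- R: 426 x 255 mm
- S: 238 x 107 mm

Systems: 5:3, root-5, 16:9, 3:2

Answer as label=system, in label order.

P=3:2, Q=16:9, R=5:3, S=root-5

Ratios: P ≈ 1.504; Q ≈ 1.775; R ≈ 1.671; S ≈ 2.224.
Targets: 5:3 ≈ 1.667; root-5 ≈ 2.236; 16:9 ≈ 1.778; 3:2 ≈ 1.500.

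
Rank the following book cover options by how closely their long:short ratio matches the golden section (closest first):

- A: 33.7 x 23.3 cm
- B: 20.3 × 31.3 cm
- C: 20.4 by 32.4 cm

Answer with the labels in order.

A: 33.7/23.3 ≈ 1.446 → |1.446 − 1.618| = 0.172
B: 31.3/20.3 ≈ 1.542 → |1.542 − 1.618| = 0.076
C: 32.4/20.4 ≈ 1.588 → |1.588 − 1.618| = 0.030

C, B, A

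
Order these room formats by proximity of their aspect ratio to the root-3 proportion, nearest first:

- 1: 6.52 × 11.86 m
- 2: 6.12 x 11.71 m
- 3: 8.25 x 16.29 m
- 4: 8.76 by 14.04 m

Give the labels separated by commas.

1, 4, 2, 3

Ratios: 1 = 11.86 / 6.52 ≈ 1.819; 2 = 11.71 / 6.12 ≈ 1.913; 3 = 16.29 / 8.25 ≈ 1.975; 4 = 14.04 / 8.76 ≈ 1.603.
|Δ from 1.732|: 1 0.087; 2 0.181; 3 0.243; 4 0.129.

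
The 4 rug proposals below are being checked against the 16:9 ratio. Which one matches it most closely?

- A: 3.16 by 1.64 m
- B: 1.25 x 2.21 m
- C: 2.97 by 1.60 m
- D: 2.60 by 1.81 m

Ratios (long/short): A ≈ 1.927; B ≈ 1.768; C ≈ 1.856; D ≈ 1.436.
16:9 ≈ 1.778; option B is nearest (Δ 0.010).

B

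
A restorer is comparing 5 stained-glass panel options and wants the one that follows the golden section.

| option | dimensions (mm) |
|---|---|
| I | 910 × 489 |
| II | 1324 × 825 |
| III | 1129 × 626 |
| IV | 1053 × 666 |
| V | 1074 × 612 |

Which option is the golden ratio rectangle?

Ratios (long/short): I ≈ 1.861; II ≈ 1.605; III ≈ 1.804; IV ≈ 1.581; V ≈ 1.755.
golden ratio ≈ 1.618; option II is nearest (Δ 0.013).

II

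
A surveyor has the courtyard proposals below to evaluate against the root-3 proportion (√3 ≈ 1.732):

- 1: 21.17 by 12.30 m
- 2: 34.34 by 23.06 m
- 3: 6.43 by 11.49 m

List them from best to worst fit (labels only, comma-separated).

1: 21.17/12.30 ≈ 1.721 → |1.721 − 1.732| = 0.011
2: 34.34/23.06 ≈ 1.489 → |1.489 − 1.732| = 0.243
3: 11.49/6.43 ≈ 1.787 → |1.787 − 1.732| = 0.055

1, 3, 2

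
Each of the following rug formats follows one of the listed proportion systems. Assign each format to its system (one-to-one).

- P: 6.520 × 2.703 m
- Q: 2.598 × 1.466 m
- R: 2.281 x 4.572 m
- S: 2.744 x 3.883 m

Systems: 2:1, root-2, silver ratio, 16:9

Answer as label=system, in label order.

P = 6.520/2.703 ≈ 2.412 → silver ratio (2.414)
Q = 2.598/1.466 ≈ 1.772 → 16:9 (1.778)
R = 4.572/2.281 ≈ 2.004 → 2:1 (2.000)
S = 3.883/2.744 ≈ 1.415 → root-2 (1.414)

P=silver ratio, Q=16:9, R=2:1, S=root-2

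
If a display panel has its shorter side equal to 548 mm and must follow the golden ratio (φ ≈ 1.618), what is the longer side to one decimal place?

886.7 mm

golden ratio ≈ 1.61803.
Longer side = 548 × 1.61803 ≈ 886.680 → 886.7 mm.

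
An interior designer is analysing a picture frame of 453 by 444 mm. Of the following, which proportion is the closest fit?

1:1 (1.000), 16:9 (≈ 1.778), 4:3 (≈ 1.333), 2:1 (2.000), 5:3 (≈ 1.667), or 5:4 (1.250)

Ratio = 453 / 444 ≈ 1.020.
Distances: 1:1 1.000 (Δ 0.020); 16:9 1.778 (Δ 0.758); 4:3 1.333 (Δ 0.313); 2:1 2.000 (Δ 0.980); 5:3 1.667 (Δ 0.647); 5:4 1.250 (Δ 0.230).

1:1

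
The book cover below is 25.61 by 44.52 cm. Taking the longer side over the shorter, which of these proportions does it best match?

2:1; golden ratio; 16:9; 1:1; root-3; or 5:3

root-3

Ratio = 44.52 / 25.61 ≈ 1.738.
Distances: 2:1 2.000 (Δ 0.262); golden ratio 1.618 (Δ 0.120); 16:9 1.778 (Δ 0.040); 1:1 1.000 (Δ 0.738); root-3 1.732 (Δ 0.006); 5:3 1.667 (Δ 0.071).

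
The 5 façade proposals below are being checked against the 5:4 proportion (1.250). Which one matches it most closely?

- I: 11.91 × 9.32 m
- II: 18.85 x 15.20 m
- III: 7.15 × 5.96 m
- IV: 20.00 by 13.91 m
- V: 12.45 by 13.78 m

II

Ratios (long/short): I ≈ 1.278; II ≈ 1.240; III ≈ 1.200; IV ≈ 1.438; V ≈ 1.107.
5:4 ≈ 1.250; option II is nearest (Δ 0.010).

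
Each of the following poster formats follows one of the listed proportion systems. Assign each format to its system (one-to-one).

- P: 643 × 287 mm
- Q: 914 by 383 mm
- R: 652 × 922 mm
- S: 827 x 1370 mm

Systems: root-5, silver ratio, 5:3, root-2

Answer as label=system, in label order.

P = 643/287 ≈ 2.240 → root-5 (2.236)
Q = 914/383 ≈ 2.386 → silver ratio (2.414)
R = 922/652 ≈ 1.414 → root-2 (1.414)
S = 1370/827 ≈ 1.657 → 5:3 (1.667)

P=root-5, Q=silver ratio, R=root-2, S=5:3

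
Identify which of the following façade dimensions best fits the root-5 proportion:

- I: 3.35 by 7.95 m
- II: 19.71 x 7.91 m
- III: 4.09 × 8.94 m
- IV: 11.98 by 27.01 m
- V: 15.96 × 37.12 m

IV

Ratios (long/short): I ≈ 2.373; II ≈ 2.492; III ≈ 2.186; IV ≈ 2.255; V ≈ 2.326.
root-5 ≈ 2.236; option IV is nearest (Δ 0.019).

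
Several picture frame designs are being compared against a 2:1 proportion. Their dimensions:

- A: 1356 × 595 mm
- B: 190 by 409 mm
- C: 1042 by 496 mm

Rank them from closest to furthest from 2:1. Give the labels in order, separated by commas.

C, B, A

A: 1356/595 ≈ 2.279 → |2.279 − 2.000| = 0.279
B: 409/190 ≈ 2.153 → |2.153 − 2.000| = 0.153
C: 1042/496 ≈ 2.101 → |2.101 − 2.000| = 0.101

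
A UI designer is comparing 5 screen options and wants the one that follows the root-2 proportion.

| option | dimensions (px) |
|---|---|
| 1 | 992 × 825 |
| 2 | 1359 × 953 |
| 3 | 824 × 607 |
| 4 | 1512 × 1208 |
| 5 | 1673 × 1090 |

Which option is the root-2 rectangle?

Ratios (long/short): 1 ≈ 1.202; 2 ≈ 1.426; 3 ≈ 1.357; 4 ≈ 1.252; 5 ≈ 1.535.
root-2 ≈ 1.414; option 2 is nearest (Δ 0.012).

2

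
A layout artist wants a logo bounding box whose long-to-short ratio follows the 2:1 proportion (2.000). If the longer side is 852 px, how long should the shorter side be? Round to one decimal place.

2:1 = 2.00000.
Shorter side = 852 ÷ 2.00000 ≈ 426.000 → 426.0 px.

426.0 px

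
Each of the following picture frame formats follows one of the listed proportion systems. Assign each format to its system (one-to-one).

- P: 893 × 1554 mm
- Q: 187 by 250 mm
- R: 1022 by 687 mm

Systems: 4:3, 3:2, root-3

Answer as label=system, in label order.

Ratios: P ≈ 1.740; Q ≈ 1.337; R ≈ 1.488.
Targets: 4:3 ≈ 1.333; 3:2 ≈ 1.500; root-3 ≈ 1.732.

P=root-3, Q=4:3, R=3:2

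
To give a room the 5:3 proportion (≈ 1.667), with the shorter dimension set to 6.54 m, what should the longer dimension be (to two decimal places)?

5:3 ≈ 1.66667.
Longer side = 6.54 × 1.66667 ≈ 10.9000 → 10.90 m.

10.90 m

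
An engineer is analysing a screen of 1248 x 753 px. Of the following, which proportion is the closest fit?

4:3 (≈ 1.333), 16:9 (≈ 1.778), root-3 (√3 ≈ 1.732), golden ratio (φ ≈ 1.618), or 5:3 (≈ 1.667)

5:3

Ratio = 1248 / 753 ≈ 1.657.
Distances: 4:3 1.333 (Δ 0.324); 16:9 1.778 (Δ 0.121); root-3 1.732 (Δ 0.075); golden ratio 1.618 (Δ 0.039); 5:3 1.667 (Δ 0.010).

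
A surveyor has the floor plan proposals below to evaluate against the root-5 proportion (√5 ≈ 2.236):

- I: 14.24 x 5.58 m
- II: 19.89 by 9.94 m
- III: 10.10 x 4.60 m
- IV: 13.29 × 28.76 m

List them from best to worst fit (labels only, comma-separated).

I: 14.24/5.58 ≈ 2.552 → |2.552 − 2.236| = 0.316
II: 19.89/9.94 ≈ 2.001 → |2.001 − 2.236| = 0.235
III: 10.10/4.60 ≈ 2.196 → |2.196 − 2.236| = 0.040
IV: 28.76/13.29 ≈ 2.164 → |2.164 − 2.236| = 0.072

III, IV, II, I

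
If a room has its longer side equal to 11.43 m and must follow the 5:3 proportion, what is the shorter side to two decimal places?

5:3 ≈ 1.66667.
Shorter side = 11.43 ÷ 1.66667 ≈ 6.8580 → 6.86 m.

6.86 m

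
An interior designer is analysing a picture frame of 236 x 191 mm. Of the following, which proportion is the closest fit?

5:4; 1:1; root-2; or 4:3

5:4

236/191 ≈ 1.236. Nearest candidates are 5:4 (1.250, off by 0.014) and 4:3 (1.333, off by 0.097).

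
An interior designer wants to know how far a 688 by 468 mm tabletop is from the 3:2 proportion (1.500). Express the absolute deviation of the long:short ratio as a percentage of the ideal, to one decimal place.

Ratio = 688 / 468 ≈ 1.4701.
Ideal 3:2 = 1.5000. |1.4701 − 1.5000| / 1.5000 ≈ 1.99% → 2.0%.

2.0%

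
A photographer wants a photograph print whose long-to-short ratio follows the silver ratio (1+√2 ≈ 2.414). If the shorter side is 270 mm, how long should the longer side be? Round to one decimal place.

silver ratio ≈ 2.41421.
Longer side = 270 × 2.41421 ≈ 651.837 → 651.8 mm.

651.8 mm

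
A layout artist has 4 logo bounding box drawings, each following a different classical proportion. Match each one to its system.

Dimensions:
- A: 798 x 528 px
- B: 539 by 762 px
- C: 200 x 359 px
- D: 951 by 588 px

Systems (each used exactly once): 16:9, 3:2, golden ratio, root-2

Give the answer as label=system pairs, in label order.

A=3:2, B=root-2, C=16:9, D=golden ratio

Ratios: A ≈ 1.511; B ≈ 1.414; C ≈ 1.795; D ≈ 1.617.
Targets: 16:9 ≈ 1.778; 3:2 ≈ 1.500; golden ratio ≈ 1.618; root-2 ≈ 1.414.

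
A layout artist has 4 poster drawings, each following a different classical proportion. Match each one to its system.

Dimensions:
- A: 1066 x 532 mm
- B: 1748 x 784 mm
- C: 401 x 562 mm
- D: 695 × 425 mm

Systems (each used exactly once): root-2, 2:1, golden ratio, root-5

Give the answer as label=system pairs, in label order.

A = 1066/532 ≈ 2.004 → 2:1 (2.000)
B = 1748/784 ≈ 2.230 → root-5 (2.236)
C = 562/401 ≈ 1.401 → root-2 (1.414)
D = 695/425 ≈ 1.635 → golden ratio (1.618)

A=2:1, B=root-5, C=root-2, D=golden ratio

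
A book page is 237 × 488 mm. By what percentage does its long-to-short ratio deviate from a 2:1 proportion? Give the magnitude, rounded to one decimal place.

Ratio = 488 / 237 ≈ 2.0591.
Ideal 2:1 = 2.0000. |2.0591 − 2.0000| / 2.0000 ≈ 2.95% → 3.0%.

3.0%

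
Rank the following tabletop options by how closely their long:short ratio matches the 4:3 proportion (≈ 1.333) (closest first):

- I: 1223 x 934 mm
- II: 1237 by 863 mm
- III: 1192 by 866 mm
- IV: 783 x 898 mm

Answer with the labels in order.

I, III, II, IV

Ratios: I = 1223 / 934 ≈ 1.309; II = 1237 / 863 ≈ 1.433; III = 1192 / 866 ≈ 1.376; IV = 898 / 783 ≈ 1.147.
|Δ from 1.333|: I 0.024; II 0.100; III 0.043; IV 0.186.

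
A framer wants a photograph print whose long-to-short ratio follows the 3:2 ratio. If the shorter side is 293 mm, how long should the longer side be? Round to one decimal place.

439.5 mm

3:2 = 1.50000.
Longer side = 293 × 1.50000 ≈ 439.500 → 439.5 mm.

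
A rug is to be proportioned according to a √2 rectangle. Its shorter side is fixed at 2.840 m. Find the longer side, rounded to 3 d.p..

4.016 m

root-2 ≈ 1.41421.
Longer side = 2.840 × 1.41421 ≈ 4.01636 → 4.016 m.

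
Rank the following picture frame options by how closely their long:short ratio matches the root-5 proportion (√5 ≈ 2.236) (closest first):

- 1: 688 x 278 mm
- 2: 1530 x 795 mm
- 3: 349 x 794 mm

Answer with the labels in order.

3, 1, 2

1: 688/278 ≈ 2.475 → |2.475 − 2.236| = 0.239
2: 1530/795 ≈ 1.925 → |1.925 − 2.236| = 0.311
3: 794/349 ≈ 2.275 → |2.275 − 2.236| = 0.039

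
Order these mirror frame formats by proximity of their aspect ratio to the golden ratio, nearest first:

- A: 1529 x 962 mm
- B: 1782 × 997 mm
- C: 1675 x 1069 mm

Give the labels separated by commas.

A, C, B

Ratios: A = 1529 / 962 ≈ 1.589; B = 1782 / 997 ≈ 1.787; C = 1675 / 1069 ≈ 1.567.
|Δ from 1.618|: A 0.029; B 0.169; C 0.051.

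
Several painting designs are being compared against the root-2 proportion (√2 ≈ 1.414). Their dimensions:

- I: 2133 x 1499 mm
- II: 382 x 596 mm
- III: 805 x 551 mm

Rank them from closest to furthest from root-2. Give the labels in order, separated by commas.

I, III, II

Ratios: I = 2133 / 1499 ≈ 1.423; II = 596 / 382 ≈ 1.560; III = 805 / 551 ≈ 1.461.
|Δ from 1.414|: I 0.009; II 0.146; III 0.047.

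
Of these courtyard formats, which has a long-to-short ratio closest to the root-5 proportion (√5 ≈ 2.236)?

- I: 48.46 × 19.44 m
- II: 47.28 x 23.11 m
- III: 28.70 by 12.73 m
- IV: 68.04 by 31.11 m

III

Target root-5 ≈ 2.236.
I: 2.493 (Δ0.257)  II: 2.046 (Δ0.190)  III: 2.255 (Δ0.019)  IV: 2.187 (Δ0.049)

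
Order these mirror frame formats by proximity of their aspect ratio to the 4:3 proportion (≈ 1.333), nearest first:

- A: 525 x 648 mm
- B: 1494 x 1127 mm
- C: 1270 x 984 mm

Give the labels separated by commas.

B, C, A

Ratios: A = 648 / 525 ≈ 1.234; B = 1494 / 1127 ≈ 1.326; C = 1270 / 984 ≈ 1.291.
|Δ from 1.333|: A 0.099; B 0.007; C 0.042.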